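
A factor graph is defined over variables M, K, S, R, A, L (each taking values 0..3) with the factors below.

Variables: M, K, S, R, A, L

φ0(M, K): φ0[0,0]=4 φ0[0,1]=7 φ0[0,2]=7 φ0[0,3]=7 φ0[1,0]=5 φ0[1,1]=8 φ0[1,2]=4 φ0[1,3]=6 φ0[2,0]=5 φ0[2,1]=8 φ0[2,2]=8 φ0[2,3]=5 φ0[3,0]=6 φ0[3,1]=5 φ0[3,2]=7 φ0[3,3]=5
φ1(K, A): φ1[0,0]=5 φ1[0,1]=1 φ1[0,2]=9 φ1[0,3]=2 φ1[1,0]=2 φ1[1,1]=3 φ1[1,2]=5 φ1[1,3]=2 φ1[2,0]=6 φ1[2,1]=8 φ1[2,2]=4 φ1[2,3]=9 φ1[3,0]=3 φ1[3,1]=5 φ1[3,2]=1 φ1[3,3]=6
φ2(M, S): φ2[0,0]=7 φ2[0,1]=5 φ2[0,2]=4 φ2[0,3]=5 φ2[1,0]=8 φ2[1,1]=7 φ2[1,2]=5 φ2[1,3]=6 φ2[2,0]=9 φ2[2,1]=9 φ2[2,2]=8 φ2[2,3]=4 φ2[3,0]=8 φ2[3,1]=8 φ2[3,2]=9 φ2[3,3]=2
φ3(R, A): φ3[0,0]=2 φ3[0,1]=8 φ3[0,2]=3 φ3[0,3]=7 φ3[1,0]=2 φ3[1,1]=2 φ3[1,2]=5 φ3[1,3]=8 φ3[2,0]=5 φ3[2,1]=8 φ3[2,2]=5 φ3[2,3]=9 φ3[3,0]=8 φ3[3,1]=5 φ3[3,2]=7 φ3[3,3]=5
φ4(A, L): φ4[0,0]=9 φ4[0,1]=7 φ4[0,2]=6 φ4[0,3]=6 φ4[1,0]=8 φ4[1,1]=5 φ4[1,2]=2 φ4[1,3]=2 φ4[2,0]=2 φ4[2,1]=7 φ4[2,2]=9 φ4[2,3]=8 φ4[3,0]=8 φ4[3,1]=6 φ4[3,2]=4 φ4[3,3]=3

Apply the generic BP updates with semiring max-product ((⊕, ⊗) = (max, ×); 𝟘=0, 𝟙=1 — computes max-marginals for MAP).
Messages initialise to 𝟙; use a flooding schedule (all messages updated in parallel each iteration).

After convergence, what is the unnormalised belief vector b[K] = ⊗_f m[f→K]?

b[K] = [30618, 22680, 46656, 21168]

init: all messages = 𝟙 over 4 values
r1 m[φ0→M] = [7, 8, 8, 7]
r1 m[φ0→K] = [6, 8, 8, 7]
r1 m[φ1→K] = [9, 5, 9, 6]
r1 m[φ1→A] = [6, 8, 9, 9]
r1 m[φ2→M] = [7, 8, 9, 9]
r1 m[φ2→S] = [9, 9, 9, 6]
r1 m[φ3→R] = [8, 8, 9, 8]
r1 m[φ3→A] = [8, 8, 7, 9]
r1 m[φ4→A] = [9, 8, 9, 8]
r1 m[φ4→L] = [9, 7, 9, 8]
r1 m[M→φ0] = [1, 1, 1, 1]
r1 m[M→φ2] = [1, 1, 1, 1]
r1 m[K→φ0] = [1, 1, 1, 1]
r1 m[K→φ1] = [1, 1, 1, 1]
r1 m[S→φ2] = [1, 1, 1, 1]
r1 m[R→φ3] = [1, 1, 1, 1]
r1 m[A→φ1] = [1, 1, 1, 1]
r1 m[A→φ3] = [1, 1, 1, 1]
r1 m[A→φ4] = [1, 1, 1, 1]
r1 m[L→φ4] = [1, 1, 1, 1]
r2 m[φ0→M] = [7, 8, 8, 7]
r2 m[φ0→K] = [6, 8, 8, 7]
r2 m[φ1→K] = [9, 5, 9, 6]
r2 m[φ1→A] = [6, 8, 9, 9]
r2 m[φ2→M] = [7, 8, 9, 9]
r2 m[φ2→S] = [9, 9, 9, 6]
r2 m[φ3→R] = [8, 8, 9, 8]
r2 m[φ3→A] = [8, 8, 7, 9]
r2 m[φ4→A] = [9, 8, 9, 8]
r2 m[φ4→L] = [9, 7, 9, 8]
r2 m[M→φ0] = [7, 8, 9, 9]
r2 m[M→φ2] = [7, 8, 8, 7]
r2 m[K→φ0] = [9, 5, 9, 6]
r2 m[K→φ1] = [6, 8, 8, 7]
r2 m[S→φ2] = [1, 1, 1, 1]
r2 m[R→φ3] = [1, 1, 1, 1]
r2 m[A→φ1] = [72, 64, 63, 72]
r2 m[A→φ3] = [54, 64, 81, 72]
r2 m[A→φ4] = [48, 64, 63, 81]
r2 m[L→φ4] = [1, 1, 1, 1]
r3 m[φ0→M] = [63, 45, 72, 63]
r3 m[φ0→K] = [54, 72, 72, 49]
r3 m[φ1→K] = [567, 315, 648, 432]
r3 m[φ1→A] = [48, 64, 54, 72]
r3 m[φ2→M] = [7, 8, 9, 9]
r3 m[φ2→S] = [72, 72, 64, 48]
r3 m[φ3→R] = [512, 576, 648, 567]
r3 m[φ3→A] = [8, 8, 7, 9]
r3 m[φ4→A] = [9, 8, 9, 8]
r3 m[φ4→L] = [648, 486, 567, 504]
r3 m[M→φ0] = [7, 8, 9, 9]
r3 m[M→φ2] = [7, 8, 8, 7]
r3 m[K→φ0] = [9, 5, 9, 6]
r3 m[K→φ1] = [6, 8, 8, 7]
r3 m[S→φ2] = [1, 1, 1, 1]
r3 m[R→φ3] = [1, 1, 1, 1]
r3 m[A→φ1] = [72, 64, 63, 72]
r3 m[A→φ3] = [54, 64, 81, 72]
r3 m[A→φ4] = [48, 64, 63, 81]
r3 m[L→φ4] = [1, 1, 1, 1]
r4 m[φ0→M] = [63, 45, 72, 63]
r4 m[φ0→K] = [54, 72, 72, 49]
r4 m[φ1→K] = [567, 315, 648, 432]
r4 m[φ1→A] = [48, 64, 54, 72]
r4 m[φ2→M] = [7, 8, 9, 9]
r4 m[φ2→S] = [72, 72, 64, 48]
r4 m[φ3→R] = [512, 576, 648, 567]
r4 m[φ3→A] = [8, 8, 7, 9]
r4 m[φ4→A] = [9, 8, 9, 8]
r4 m[φ4→L] = [648, 486, 567, 504]
r4 m[M→φ0] = [7, 8, 9, 9]
r4 m[M→φ2] = [63, 45, 72, 63]
r4 m[K→φ0] = [567, 315, 648, 432]
r4 m[K→φ1] = [54, 72, 72, 49]
r4 m[S→φ2] = [1, 1, 1, 1]
r4 m[R→φ3] = [1, 1, 1, 1]
r4 m[A→φ1] = [72, 64, 63, 72]
r4 m[A→φ3] = [432, 512, 486, 576]
r4 m[A→φ4] = [384, 512, 378, 648]
r4 m[L→φ4] = [1, 1, 1, 1]
r5 m[φ0→M] = [4536, 2835, 5184, 4536]
r5 m[φ0→K] = [54, 72, 72, 49]
r5 m[φ1→K] = [567, 315, 648, 432]
r5 m[φ1→A] = [432, 576, 486, 648]
r5 m[φ2→M] = [7, 8, 9, 9]
r5 m[φ2→S] = [648, 648, 576, 315]
r5 m[φ3→R] = [4096, 4608, 5184, 3456]
r5 m[φ3→A] = [8, 8, 7, 9]
r5 m[φ4→A] = [9, 8, 9, 8]
r5 m[φ4→L] = [5184, 3888, 3402, 3024]
r5 m[M→φ0] = [7, 8, 9, 9]
r5 m[M→φ2] = [63, 45, 72, 63]
r5 m[K→φ0] = [567, 315, 648, 432]
r5 m[K→φ1] = [54, 72, 72, 49]
r5 m[S→φ2] = [1, 1, 1, 1]
r5 m[R→φ3] = [1, 1, 1, 1]
r5 m[A→φ1] = [72, 64, 63, 72]
r5 m[A→φ3] = [432, 512, 486, 576]
r5 m[A→φ4] = [384, 512, 378, 648]
r5 m[L→φ4] = [1, 1, 1, 1]
r6 m[φ0→M] = [4536, 2835, 5184, 4536]
r6 m[φ0→K] = [54, 72, 72, 49]
r6 m[φ1→K] = [567, 315, 648, 432]
r6 m[φ1→A] = [432, 576, 486, 648]
r6 m[φ2→M] = [7, 8, 9, 9]
r6 m[φ2→S] = [648, 648, 576, 315]
r6 m[φ3→R] = [4096, 4608, 5184, 3456]
r6 m[φ3→A] = [8, 8, 7, 9]
r6 m[φ4→A] = [9, 8, 9, 8]
r6 m[φ4→L] = [5184, 3888, 3402, 3024]
r6 m[M→φ0] = [7, 8, 9, 9]
r6 m[M→φ2] = [4536, 2835, 5184, 4536]
r6 m[K→φ0] = [567, 315, 648, 432]
r6 m[K→φ1] = [54, 72, 72, 49]
r6 m[S→φ2] = [1, 1, 1, 1]
r6 m[R→φ3] = [1, 1, 1, 1]
r6 m[A→φ1] = [72, 64, 63, 72]
r6 m[A→φ3] = [3888, 4608, 4374, 5184]
r6 m[A→φ4] = [3456, 4608, 3402, 5832]
r6 m[L→φ4] = [1, 1, 1, 1]
r7 m[φ0→M] = [4536, 2835, 5184, 4536]
r7 m[φ0→K] = [54, 72, 72, 49]
r7 m[φ1→K] = [567, 315, 648, 432]
r7 m[φ1→A] = [432, 576, 486, 648]
r7 m[φ2→M] = [7, 8, 9, 9]
r7 m[φ2→S] = [46656, 46656, 41472, 22680]
r7 m[φ3→R] = [36864, 41472, 46656, 31104]
r7 m[φ3→A] = [8, 8, 7, 9]
r7 m[φ4→A] = [9, 8, 9, 8]
r7 m[φ4→L] = [46656, 34992, 30618, 27216]
r7 m[M→φ0] = [7, 8, 9, 9]
r7 m[M→φ2] = [4536, 2835, 5184, 4536]
r7 m[K→φ0] = [567, 315, 648, 432]
r7 m[K→φ1] = [54, 72, 72, 49]
r7 m[S→φ2] = [1, 1, 1, 1]
r7 m[R→φ3] = [1, 1, 1, 1]
r7 m[A→φ1] = [72, 64, 63, 72]
r7 m[A→φ3] = [3888, 4608, 4374, 5184]
r7 m[A→φ4] = [3456, 4608, 3402, 5832]
r7 m[L→φ4] = [1, 1, 1, 1]
r8 m[φ0→M] = [4536, 2835, 5184, 4536]
r8 m[φ0→K] = [54, 72, 72, 49]
r8 m[φ1→K] = [567, 315, 648, 432]
r8 m[φ1→A] = [432, 576, 486, 648]
r8 m[φ2→M] = [7, 8, 9, 9]
r8 m[φ2→S] = [46656, 46656, 41472, 22680]
r8 m[φ3→R] = [36864, 41472, 46656, 31104]
r8 m[φ3→A] = [8, 8, 7, 9]
r8 m[φ4→A] = [9, 8, 9, 8]
r8 m[φ4→L] = [46656, 34992, 30618, 27216]
r8 m[M→φ0] = [7, 8, 9, 9]
r8 m[M→φ2] = [4536, 2835, 5184, 4536]
r8 m[K→φ0] = [567, 315, 648, 432]
r8 m[K→φ1] = [54, 72, 72, 49]
r8 m[S→φ2] = [1, 1, 1, 1]
r8 m[R→φ3] = [1, 1, 1, 1]
r8 m[A→φ1] = [72, 64, 63, 72]
r8 m[A→φ3] = [3888, 4608, 4374, 5184]
r8 m[A→φ4] = [3456, 4608, 3402, 5832]
r8 m[L→φ4] = [1, 1, 1, 1]
fixed point reached at round 8
b[K] = ⊗ incoming = [30618, 22680, 46656, 21168]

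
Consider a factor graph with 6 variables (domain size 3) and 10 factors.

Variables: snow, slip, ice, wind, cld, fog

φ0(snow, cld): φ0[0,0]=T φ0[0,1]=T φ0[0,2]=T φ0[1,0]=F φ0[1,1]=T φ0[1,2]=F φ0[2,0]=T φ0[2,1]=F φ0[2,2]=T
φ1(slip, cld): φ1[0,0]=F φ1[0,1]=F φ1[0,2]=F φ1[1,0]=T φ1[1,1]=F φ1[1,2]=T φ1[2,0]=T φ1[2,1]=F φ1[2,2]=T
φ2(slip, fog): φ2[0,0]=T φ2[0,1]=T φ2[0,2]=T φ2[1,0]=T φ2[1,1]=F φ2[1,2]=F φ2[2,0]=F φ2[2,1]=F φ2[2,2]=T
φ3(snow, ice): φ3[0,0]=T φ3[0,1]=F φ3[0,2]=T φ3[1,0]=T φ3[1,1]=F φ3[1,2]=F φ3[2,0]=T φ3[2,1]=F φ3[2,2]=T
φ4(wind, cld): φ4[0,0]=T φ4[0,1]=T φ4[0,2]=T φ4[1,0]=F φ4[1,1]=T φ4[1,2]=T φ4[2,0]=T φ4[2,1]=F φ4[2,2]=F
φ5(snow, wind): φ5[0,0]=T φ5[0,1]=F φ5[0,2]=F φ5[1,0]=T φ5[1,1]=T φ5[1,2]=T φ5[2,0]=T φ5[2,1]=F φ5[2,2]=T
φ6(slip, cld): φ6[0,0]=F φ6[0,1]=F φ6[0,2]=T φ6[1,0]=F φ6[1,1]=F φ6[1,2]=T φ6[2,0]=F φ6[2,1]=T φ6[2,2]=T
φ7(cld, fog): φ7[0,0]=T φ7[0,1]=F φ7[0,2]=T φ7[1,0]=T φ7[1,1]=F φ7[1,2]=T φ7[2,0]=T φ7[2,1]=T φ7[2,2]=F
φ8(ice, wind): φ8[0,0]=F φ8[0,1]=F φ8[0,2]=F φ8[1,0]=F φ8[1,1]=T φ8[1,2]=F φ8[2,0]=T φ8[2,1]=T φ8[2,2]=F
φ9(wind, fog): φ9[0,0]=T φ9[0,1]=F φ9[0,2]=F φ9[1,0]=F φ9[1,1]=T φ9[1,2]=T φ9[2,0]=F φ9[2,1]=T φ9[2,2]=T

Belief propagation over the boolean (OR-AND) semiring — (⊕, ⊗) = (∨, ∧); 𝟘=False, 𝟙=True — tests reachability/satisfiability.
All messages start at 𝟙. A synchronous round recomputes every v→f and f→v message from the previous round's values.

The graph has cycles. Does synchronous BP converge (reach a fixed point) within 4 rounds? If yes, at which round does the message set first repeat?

NOT CONVERGED within 4 rounds

init: all messages = 𝟙 over 3 values
r1 m[φ0→snow] = [T, T, T]
r1 m[φ0→cld] = [T, T, T]
r1 m[φ1→slip] = [F, T, T]
r1 m[φ1→cld] = [T, F, T]
r1 m[φ2→slip] = [T, T, T]
r1 m[φ2→fog] = [T, T, T]
r1 m[φ3→snow] = [T, T, T]
r1 m[φ3→ice] = [T, F, T]
r1 m[φ4→wind] = [T, T, T]
r1 m[φ4→cld] = [T, T, T]
r1 m[φ5→snow] = [T, T, T]
r1 m[φ5→wind] = [T, T, T]
r1 m[φ6→slip] = [T, T, T]
r1 m[φ6→cld] = [F, T, T]
r1 m[φ7→cld] = [T, T, T]
r1 m[φ7→fog] = [T, T, T]
r1 m[φ8→ice] = [F, T, T]
r1 m[φ8→wind] = [T, T, F]
r1 m[φ9→wind] = [T, T, T]
r1 m[φ9→fog] = [T, T, T]
r1 m[snow→φ0] = [T, T, T]
r1 m[snow→φ3] = [T, T, T]
r1 m[snow→φ5] = [T, T, T]
r1 m[slip→φ1] = [T, T, T]
r1 m[slip→φ2] = [T, T, T]
r1 m[slip→φ6] = [T, T, T]
r1 m[ice→φ3] = [T, T, T]
r1 m[ice→φ8] = [T, T, T]
r1 m[wind→φ4] = [T, T, T]
r1 m[wind→φ5] = [T, T, T]
r1 m[wind→φ8] = [T, T, T]
r1 m[wind→φ9] = [T, T, T]
r1 m[cld→φ0] = [T, T, T]
r1 m[cld→φ1] = [T, T, T]
r1 m[cld→φ4] = [T, T, T]
r1 m[cld→φ6] = [T, T, T]
r1 m[cld→φ7] = [T, T, T]
r1 m[fog→φ2] = [T, T, T]
r1 m[fog→φ7] = [T, T, T]
r1 m[fog→φ9] = [T, T, T]
r2 m[φ0→snow] = [T, T, T]
r2 m[φ0→cld] = [T, T, T]
r2 m[φ1→slip] = [F, T, T]
r2 m[φ1→cld] = [T, F, T]
r2 m[φ2→slip] = [T, T, T]
r2 m[φ2→fog] = [T, T, T]
r2 m[φ3→snow] = [T, T, T]
r2 m[φ3→ice] = [T, F, T]
r2 m[φ4→wind] = [T, T, T]
r2 m[φ4→cld] = [T, T, T]
r2 m[φ5→snow] = [T, T, T]
r2 m[φ5→wind] = [T, T, T]
r2 m[φ6→slip] = [T, T, T]
r2 m[φ6→cld] = [F, T, T]
r2 m[φ7→cld] = [T, T, T]
r2 m[φ7→fog] = [T, T, T]
r2 m[φ8→ice] = [F, T, T]
r2 m[φ8→wind] = [T, T, F]
r2 m[φ9→wind] = [T, T, T]
r2 m[φ9→fog] = [T, T, T]
r2 m[snow→φ0] = [T, T, T]
r2 m[snow→φ3] = [T, T, T]
r2 m[snow→φ5] = [T, T, T]
r2 m[slip→φ1] = [T, T, T]
r2 m[slip→φ2] = [F, T, T]
r2 m[slip→φ6] = [F, T, T]
r2 m[ice→φ3] = [F, T, T]
r2 m[ice→φ8] = [T, F, T]
r2 m[wind→φ4] = [T, T, F]
r2 m[wind→φ5] = [T, T, F]
r2 m[wind→φ8] = [T, T, T]
r2 m[wind→φ9] = [T, T, F]
r2 m[cld→φ0] = [F, F, T]
r2 m[cld→φ1] = [F, T, T]
r2 m[cld→φ4] = [F, F, T]
r2 m[cld→φ6] = [T, F, T]
r2 m[cld→φ7] = [F, F, T]
r2 m[fog→φ2] = [T, T, T]
r2 m[fog→φ7] = [T, T, T]
r2 m[fog→φ9] = [T, T, T]
r3 m[φ0→snow] = [T, F, T]
r3 m[φ0→cld] = [T, T, T]
r3 m[φ1→slip] = [F, T, T]
r3 m[φ1→cld] = [T, F, T]
r3 m[φ2→slip] = [T, T, T]
r3 m[φ2→fog] = [T, F, T]
r3 m[φ3→snow] = [T, F, T]
r3 m[φ3→ice] = [T, F, T]
r3 m[φ4→wind] = [T, T, F]
r3 m[φ4→cld] = [T, T, T]
r3 m[φ5→snow] = [T, T, T]
r3 m[φ5→wind] = [T, T, T]
r3 m[φ6→slip] = [T, T, T]
r3 m[φ6→cld] = [F, T, T]
r3 m[φ7→cld] = [T, T, T]
r3 m[φ7→fog] = [T, T, F]
r3 m[φ8→ice] = [F, T, T]
r3 m[φ8→wind] = [T, T, F]
r3 m[φ9→wind] = [T, T, T]
r3 m[φ9→fog] = [T, T, T]
r3 m[snow→φ0] = [T, T, T]
r3 m[snow→φ3] = [T, T, T]
r3 m[snow→φ5] = [T, T, T]
r3 m[slip→φ1] = [T, T, T]
r3 m[slip→φ2] = [F, T, T]
r3 m[slip→φ6] = [F, T, T]
r3 m[ice→φ3] = [F, T, T]
r3 m[ice→φ8] = [T, F, T]
r3 m[wind→φ4] = [T, T, F]
r3 m[wind→φ5] = [T, T, F]
r3 m[wind→φ8] = [T, T, T]
r3 m[wind→φ9] = [T, T, F]
r3 m[cld→φ0] = [F, F, T]
r3 m[cld→φ1] = [F, T, T]
r3 m[cld→φ4] = [F, F, T]
r3 m[cld→φ6] = [T, F, T]
r3 m[cld→φ7] = [F, F, T]
r3 m[fog→φ2] = [T, T, T]
r3 m[fog→φ7] = [T, T, T]
r3 m[fog→φ9] = [T, T, T]
r4 m[φ0→snow] = [T, F, T]
r4 m[φ0→cld] = [T, T, T]
r4 m[φ1→slip] = [F, T, T]
r4 m[φ1→cld] = [T, F, T]
r4 m[φ2→slip] = [T, T, T]
r4 m[φ2→fog] = [T, F, T]
r4 m[φ3→snow] = [T, F, T]
r4 m[φ3→ice] = [T, F, T]
r4 m[φ4→wind] = [T, T, F]
r4 m[φ4→cld] = [T, T, T]
r4 m[φ5→snow] = [T, T, T]
r4 m[φ5→wind] = [T, T, T]
r4 m[φ6→slip] = [T, T, T]
r4 m[φ6→cld] = [F, T, T]
r4 m[φ7→cld] = [T, T, T]
r4 m[φ7→fog] = [T, T, F]
r4 m[φ8→ice] = [F, T, T]
r4 m[φ8→wind] = [T, T, F]
r4 m[φ9→wind] = [T, T, T]
r4 m[φ9→fog] = [T, T, T]
r4 m[snow→φ0] = [T, F, T]
r4 m[snow→φ3] = [T, F, T]
r4 m[snow→φ5] = [T, F, T]
r4 m[slip→φ1] = [T, T, T]
r4 m[slip→φ2] = [F, T, T]
r4 m[slip→φ6] = [F, T, T]
r4 m[ice→φ3] = [F, T, T]
r4 m[ice→φ8] = [T, F, T]
r4 m[wind→φ4] = [T, T, F]
r4 m[wind→φ5] = [T, T, F]
r4 m[wind→φ8] = [T, T, F]
r4 m[wind→φ9] = [T, T, F]
r4 m[cld→φ0] = [F, F, T]
r4 m[cld→φ1] = [F, T, T]
r4 m[cld→φ4] = [F, F, T]
r4 m[cld→φ6] = [T, F, T]
r4 m[cld→φ7] = [F, F, T]
r4 m[fog→φ2] = [T, T, F]
r4 m[fog→φ7] = [T, F, T]
r4 m[fog→φ9] = [T, F, F]
no fixed point within 4 rounds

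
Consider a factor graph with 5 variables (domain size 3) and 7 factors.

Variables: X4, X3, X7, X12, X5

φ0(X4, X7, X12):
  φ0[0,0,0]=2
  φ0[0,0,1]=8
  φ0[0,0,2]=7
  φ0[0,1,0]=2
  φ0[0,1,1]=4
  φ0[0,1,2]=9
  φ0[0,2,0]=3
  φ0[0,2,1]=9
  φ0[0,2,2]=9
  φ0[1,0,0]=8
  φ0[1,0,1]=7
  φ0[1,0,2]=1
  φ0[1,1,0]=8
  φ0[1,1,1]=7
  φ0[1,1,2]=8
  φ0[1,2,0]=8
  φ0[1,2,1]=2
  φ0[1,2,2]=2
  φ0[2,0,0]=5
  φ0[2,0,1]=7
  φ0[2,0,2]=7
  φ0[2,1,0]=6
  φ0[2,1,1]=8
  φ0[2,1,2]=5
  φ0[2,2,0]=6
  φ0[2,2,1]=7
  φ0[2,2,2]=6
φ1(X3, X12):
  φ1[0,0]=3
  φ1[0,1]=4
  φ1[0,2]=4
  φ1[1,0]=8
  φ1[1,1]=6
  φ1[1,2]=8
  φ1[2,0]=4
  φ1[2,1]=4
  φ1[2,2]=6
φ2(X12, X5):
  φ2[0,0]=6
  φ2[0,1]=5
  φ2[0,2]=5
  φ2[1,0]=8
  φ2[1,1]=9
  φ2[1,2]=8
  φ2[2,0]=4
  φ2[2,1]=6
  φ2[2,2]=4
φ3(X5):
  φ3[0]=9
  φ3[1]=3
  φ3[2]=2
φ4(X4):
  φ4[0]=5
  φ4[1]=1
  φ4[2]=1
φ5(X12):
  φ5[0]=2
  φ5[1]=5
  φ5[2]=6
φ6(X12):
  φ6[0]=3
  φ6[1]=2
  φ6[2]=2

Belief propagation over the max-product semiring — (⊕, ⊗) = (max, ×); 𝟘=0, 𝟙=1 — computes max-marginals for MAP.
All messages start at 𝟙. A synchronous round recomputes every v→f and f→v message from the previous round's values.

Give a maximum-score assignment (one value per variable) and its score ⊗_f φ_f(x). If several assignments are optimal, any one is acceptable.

assignment: (X4=0, X3=1, X7=2, X12=1, X5=0); score = 194400

init: all messages = 𝟙 over 3 values
r1 m[φ0→X4] = [9, 8, 8]
r1 m[φ0→X7] = [8, 9, 9]
r1 m[φ0→X12] = [8, 9, 9]
r1 m[φ1→X3] = [4, 8, 6]
r1 m[φ1→X12] = [8, 6, 8]
r1 m[φ2→X12] = [6, 9, 6]
r1 m[φ2→X5] = [8, 9, 8]
r1 m[φ3→X5] = [9, 3, 2]
r1 m[φ4→X4] = [5, 1, 1]
r1 m[φ5→X12] = [2, 5, 6]
r1 m[φ6→X12] = [3, 2, 2]
r1 m[X4→φ0] = [1, 1, 1]
r1 m[X4→φ4] = [1, 1, 1]
r1 m[X3→φ1] = [1, 1, 1]
r1 m[X7→φ0] = [1, 1, 1]
r1 m[X12→φ0] = [1, 1, 1]
r1 m[X12→φ1] = [1, 1, 1]
r1 m[X12→φ2] = [1, 1, 1]
r1 m[X12→φ5] = [1, 1, 1]
r1 m[X12→φ6] = [1, 1, 1]
r1 m[X5→φ2] = [1, 1, 1]
r1 m[X5→φ3] = [1, 1, 1]
r2 m[φ0→X4] = [9, 8, 8]
r2 m[φ0→X7] = [8, 9, 9]
r2 m[φ0→X12] = [8, 9, 9]
r2 m[φ1→X3] = [4, 8, 6]
r2 m[φ1→X12] = [8, 6, 8]
r2 m[φ2→X12] = [6, 9, 6]
r2 m[φ2→X5] = [8, 9, 8]
r2 m[φ3→X5] = [9, 3, 2]
r2 m[φ4→X4] = [5, 1, 1]
r2 m[φ5→X12] = [2, 5, 6]
r2 m[φ6→X12] = [3, 2, 2]
r2 m[X4→φ0] = [5, 1, 1]
r2 m[X4→φ4] = [9, 8, 8]
r2 m[X3→φ1] = [1, 1, 1]
r2 m[X7→φ0] = [1, 1, 1]
r2 m[X12→φ0] = [288, 540, 576]
r2 m[X12→φ1] = [288, 810, 648]
r2 m[X12→φ2] = [384, 540, 864]
r2 m[X12→φ5] = [1152, 972, 864]
r2 m[X12→φ6] = [768, 2430, 2592]
r2 m[X5→φ2] = [9, 3, 2]
r2 m[X5→φ3] = [8, 9, 8]
r3 m[φ0→X4] = [5184, 4608, 4320]
r3 m[φ0→X7] = [21600, 25920, 25920]
r3 m[φ0→X12] = [15, 45, 45]
r3 m[φ1→X3] = [3240, 5184, 3888]
r3 m[φ1→X12] = [8, 6, 8]
r3 m[φ2→X12] = [54, 72, 36]
r3 m[φ2→X5] = [4320, 5184, 4320]
r3 m[φ3→X5] = [9, 3, 2]
r3 m[φ4→X4] = [5, 1, 1]
r3 m[φ5→X12] = [2, 5, 6]
r3 m[φ6→X12] = [3, 2, 2]
r3 m[X4→φ0] = [5, 1, 1]
r3 m[X4→φ4] = [9, 8, 8]
r3 m[X3→φ1] = [1, 1, 1]
r3 m[X7→φ0] = [1, 1, 1]
r3 m[X12→φ0] = [288, 540, 576]
r3 m[X12→φ1] = [288, 810, 648]
r3 m[X12→φ2] = [384, 540, 864]
r3 m[X12→φ5] = [1152, 972, 864]
r3 m[X12→φ6] = [768, 2430, 2592]
r3 m[X5→φ2] = [9, 3, 2]
r3 m[X5→φ3] = [8, 9, 8]
r4 m[φ0→X4] = [5184, 4608, 4320]
r4 m[φ0→X7] = [21600, 25920, 25920]
r4 m[φ0→X12] = [15, 45, 45]
r4 m[φ1→X3] = [3240, 5184, 3888]
r4 m[φ1→X12] = [8, 6, 8]
r4 m[φ2→X12] = [54, 72, 36]
r4 m[φ2→X5] = [4320, 5184, 4320]
r4 m[φ3→X5] = [9, 3, 2]
r4 m[φ4→X4] = [5, 1, 1]
r4 m[φ5→X12] = [2, 5, 6]
r4 m[φ6→X12] = [3, 2, 2]
r4 m[X4→φ0] = [5, 1, 1]
r4 m[X4→φ4] = [5184, 4608, 4320]
r4 m[X3→φ1] = [1, 1, 1]
r4 m[X7→φ0] = [1, 1, 1]
r4 m[X12→φ0] = [2592, 4320, 3456]
r4 m[X12→φ1] = [4860, 32400, 19440]
r4 m[X12→φ2] = [720, 2700, 4320]
r4 m[X12→φ5] = [19440, 38880, 25920]
r4 m[X12→φ6] = [12960, 97200, 77760]
r4 m[X5→φ2] = [9, 3, 2]
r4 m[X5→φ3] = [4320, 5184, 4320]
r5 m[φ0→X4] = [38880, 30240, 34560]
r5 m[φ0→X7] = [172800, 155520, 194400]
r5 m[φ0→X12] = [15, 45, 45]
r5 m[φ1→X3] = [129600, 194400, 129600]
r5 m[φ1→X12] = [8, 6, 8]
r5 m[φ2→X12] = [54, 72, 36]
r5 m[φ2→X5] = [21600, 25920, 21600]
r5 m[φ3→X5] = [9, 3, 2]
r5 m[φ4→X4] = [5, 1, 1]
r5 m[φ5→X12] = [2, 5, 6]
r5 m[φ6→X12] = [3, 2, 2]
r5 m[X4→φ0] = [5, 1, 1]
r5 m[X4→φ4] = [5184, 4608, 4320]
r5 m[X3→φ1] = [1, 1, 1]
r5 m[X7→φ0] = [1, 1, 1]
r5 m[X12→φ0] = [2592, 4320, 3456]
r5 m[X12→φ1] = [4860, 32400, 19440]
r5 m[X12→φ2] = [720, 2700, 4320]
r5 m[X12→φ5] = [19440, 38880, 25920]
r5 m[X12→φ6] = [12960, 97200, 77760]
r5 m[X5→φ2] = [9, 3, 2]
r5 m[X5→φ3] = [4320, 5184, 4320]
r6 m[φ0→X4] = [38880, 30240, 34560]
r6 m[φ0→X7] = [172800, 155520, 194400]
r6 m[φ0→X12] = [15, 45, 45]
r6 m[φ1→X3] = [129600, 194400, 129600]
r6 m[φ1→X12] = [8, 6, 8]
r6 m[φ2→X12] = [54, 72, 36]
r6 m[φ2→X5] = [21600, 25920, 21600]
r6 m[φ3→X5] = [9, 3, 2]
r6 m[φ4→X4] = [5, 1, 1]
r6 m[φ5→X12] = [2, 5, 6]
r6 m[φ6→X12] = [3, 2, 2]
r6 m[X4→φ0] = [5, 1, 1]
r6 m[X4→φ4] = [38880, 30240, 34560]
r6 m[X3→φ1] = [1, 1, 1]
r6 m[X7→φ0] = [1, 1, 1]
r6 m[X12→φ0] = [2592, 4320, 3456]
r6 m[X12→φ1] = [4860, 32400, 19440]
r6 m[X12→φ2] = [720, 2700, 4320]
r6 m[X12→φ5] = [19440, 38880, 25920]
r6 m[X12→φ6] = [12960, 97200, 77760]
r6 m[X5→φ2] = [9, 3, 2]
r6 m[X5→φ3] = [21600, 25920, 21600]
r7 m[φ0→X4] = [38880, 30240, 34560]
r7 m[φ0→X7] = [172800, 155520, 194400]
r7 m[φ0→X12] = [15, 45, 45]
r7 m[φ1→X3] = [129600, 194400, 129600]
r7 m[φ1→X12] = [8, 6, 8]
r7 m[φ2→X12] = [54, 72, 36]
r7 m[φ2→X5] = [21600, 25920, 21600]
r7 m[φ3→X5] = [9, 3, 2]
r7 m[φ4→X4] = [5, 1, 1]
r7 m[φ5→X12] = [2, 5, 6]
r7 m[φ6→X12] = [3, 2, 2]
r7 m[X4→φ0] = [5, 1, 1]
r7 m[X4→φ4] = [38880, 30240, 34560]
r7 m[X3→φ1] = [1, 1, 1]
r7 m[X7→φ0] = [1, 1, 1]
r7 m[X12→φ0] = [2592, 4320, 3456]
r7 m[X12→φ1] = [4860, 32400, 19440]
r7 m[X12→φ2] = [720, 2700, 4320]
r7 m[X12→φ5] = [19440, 38880, 25920]
r7 m[X12→φ6] = [12960, 97200, 77760]
r7 m[X5→φ2] = [9, 3, 2]
r7 m[X5→φ3] = [21600, 25920, 21600]
fixed point reached at round 7
traceback from X4: (X4=0, X3=1, X7=2, X12=1, X5=0), score=194400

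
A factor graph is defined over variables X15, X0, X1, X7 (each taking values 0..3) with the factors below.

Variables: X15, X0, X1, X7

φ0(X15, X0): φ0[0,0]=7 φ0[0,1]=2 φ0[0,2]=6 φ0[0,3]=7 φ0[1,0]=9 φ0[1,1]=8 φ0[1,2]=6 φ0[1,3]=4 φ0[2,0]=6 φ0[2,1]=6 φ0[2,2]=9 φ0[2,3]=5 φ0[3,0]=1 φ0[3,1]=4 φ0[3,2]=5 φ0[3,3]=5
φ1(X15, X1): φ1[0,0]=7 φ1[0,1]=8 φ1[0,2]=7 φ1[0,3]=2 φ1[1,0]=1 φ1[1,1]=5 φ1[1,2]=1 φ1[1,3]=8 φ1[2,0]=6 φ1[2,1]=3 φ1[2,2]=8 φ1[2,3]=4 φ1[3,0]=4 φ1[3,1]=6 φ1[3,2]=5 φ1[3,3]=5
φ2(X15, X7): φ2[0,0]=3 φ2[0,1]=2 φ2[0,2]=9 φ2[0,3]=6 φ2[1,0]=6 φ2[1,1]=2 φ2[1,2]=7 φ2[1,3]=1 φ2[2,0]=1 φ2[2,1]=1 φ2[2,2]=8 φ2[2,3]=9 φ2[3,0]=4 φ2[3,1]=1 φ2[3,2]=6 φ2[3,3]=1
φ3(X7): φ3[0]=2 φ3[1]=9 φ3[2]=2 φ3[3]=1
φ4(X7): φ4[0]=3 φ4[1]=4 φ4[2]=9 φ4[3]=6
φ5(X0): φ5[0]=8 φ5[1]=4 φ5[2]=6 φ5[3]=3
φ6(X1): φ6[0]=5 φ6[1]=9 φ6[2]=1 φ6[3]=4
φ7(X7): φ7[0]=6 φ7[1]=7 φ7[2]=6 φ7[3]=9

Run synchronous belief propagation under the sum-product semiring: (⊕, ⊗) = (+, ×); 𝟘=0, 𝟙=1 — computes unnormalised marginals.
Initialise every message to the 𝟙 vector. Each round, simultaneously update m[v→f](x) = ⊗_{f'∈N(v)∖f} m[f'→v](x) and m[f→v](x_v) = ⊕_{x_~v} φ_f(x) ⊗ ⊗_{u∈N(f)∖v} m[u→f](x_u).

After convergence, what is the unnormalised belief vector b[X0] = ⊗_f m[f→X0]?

init: all messages = 𝟙 over 4 values
r1 m[φ0→X15] = [22, 27, 26, 15]
r1 m[φ0→X0] = [23, 20, 26, 21]
r1 m[φ1→X15] = [24, 15, 21, 20]
r1 m[φ1→X1] = [18, 22, 21, 19]
r1 m[φ2→X15] = [20, 16, 19, 12]
r1 m[φ2→X7] = [14, 6, 30, 17]
r1 m[φ3→X7] = [2, 9, 2, 1]
r1 m[φ4→X7] = [3, 4, 9, 6]
r1 m[φ5→X0] = [8, 4, 6, 3]
r1 m[φ6→X1] = [5, 9, 1, 4]
r1 m[φ7→X7] = [6, 7, 6, 9]
r1 m[X15→φ0] = [1, 1, 1, 1]
r1 m[X15→φ1] = [1, 1, 1, 1]
r1 m[X15→φ2] = [1, 1, 1, 1]
r1 m[X0→φ0] = [1, 1, 1, 1]
r1 m[X0→φ5] = [1, 1, 1, 1]
r1 m[X1→φ1] = [1, 1, 1, 1]
r1 m[X1→φ6] = [1, 1, 1, 1]
r1 m[X7→φ2] = [1, 1, 1, 1]
r1 m[X7→φ3] = [1, 1, 1, 1]
r1 m[X7→φ4] = [1, 1, 1, 1]
r1 m[X7→φ7] = [1, 1, 1, 1]
r2 m[φ0→X15] = [22, 27, 26, 15]
r2 m[φ0→X0] = [23, 20, 26, 21]
r2 m[φ1→X15] = [24, 15, 21, 20]
r2 m[φ1→X1] = [18, 22, 21, 19]
r2 m[φ2→X15] = [20, 16, 19, 12]
r2 m[φ2→X7] = [14, 6, 30, 17]
r2 m[φ3→X7] = [2, 9, 2, 1]
r2 m[φ4→X7] = [3, 4, 9, 6]
r2 m[φ5→X0] = [8, 4, 6, 3]
r2 m[φ6→X1] = [5, 9, 1, 4]
r2 m[φ7→X7] = [6, 7, 6, 9]
r2 m[X15→φ0] = [480, 240, 399, 240]
r2 m[X15→φ1] = [440, 432, 494, 180]
r2 m[X15→φ2] = [528, 405, 546, 300]
r2 m[X0→φ0] = [8, 4, 6, 3]
r2 m[X0→φ5] = [23, 20, 26, 21]
r2 m[X1→φ1] = [5, 9, 1, 4]
r2 m[X1→φ6] = [18, 22, 21, 19]
r2 m[X7→φ2] = [36, 252, 108, 54]
r2 m[X7→φ3] = [252, 168, 1620, 918]
r2 m[X7→φ4] = [168, 378, 360, 153]
r2 m[X7→φ7] = [84, 216, 540, 102]
r3 m[φ0→X15] = [121, 152, 141, 69]
r3 m[φ0→X0] = [8154, 6234, 9111, 7515]
r3 m[φ1→X15] = [122, 83, 81, 99]
r3 m[φ1→X1] = [7196, 8242, 8364, 7212]
r3 m[φ2→X15] = [1908, 1530, 1638, 1098]
r3 m[φ2→X7] = [5760, 2712, 13755, 8787]
r3 m[φ3→X7] = [2, 9, 2, 1]
r3 m[φ4→X7] = [3, 4, 9, 6]
r3 m[φ5→X0] = [8, 4, 6, 3]
r3 m[φ6→X1] = [5, 9, 1, 4]
r3 m[φ7→X7] = [6, 7, 6, 9]
r3 m[X15→φ0] = [480, 240, 399, 240]
r3 m[X15→φ1] = [440, 432, 494, 180]
r3 m[X15→φ2] = [528, 405, 546, 300]
r3 m[X0→φ0] = [8, 4, 6, 3]
r3 m[X0→φ5] = [23, 20, 26, 21]
r3 m[X1→φ1] = [5, 9, 1, 4]
r3 m[X1→φ6] = [18, 22, 21, 19]
r3 m[X7→φ2] = [36, 252, 108, 54]
r3 m[X7→φ3] = [252, 168, 1620, 918]
r3 m[X7→φ4] = [168, 378, 360, 153]
r3 m[X7→φ7] = [84, 216, 540, 102]
r4 m[φ0→X15] = [121, 152, 141, 69]
r4 m[φ0→X0] = [8154, 6234, 9111, 7515]
r4 m[φ1→X15] = [122, 83, 81, 99]
r4 m[φ1→X1] = [7196, 8242, 8364, 7212]
r4 m[φ2→X15] = [1908, 1530, 1638, 1098]
r4 m[φ2→X7] = [5760, 2712, 13755, 8787]
r4 m[φ3→X7] = [2, 9, 2, 1]
r4 m[φ4→X7] = [3, 4, 9, 6]
r4 m[φ5→X0] = [8, 4, 6, 3]
r4 m[φ6→X1] = [5, 9, 1, 4]
r4 m[φ7→X7] = [6, 7, 6, 9]
r4 m[X15→φ0] = [232776, 126990, 132678, 108702]
r4 m[X15→φ1] = [230868, 232560, 230958, 75762]
r4 m[X15→φ2] = [14762, 12616, 11421, 6831]
r4 m[X0→φ0] = [8, 4, 6, 3]
r4 m[X0→φ5] = [8154, 6234, 9111, 7515]
r4 m[X1→φ1] = [5, 9, 1, 4]
r4 m[X1→φ6] = [7196, 8242, 8364, 7212]
r4 m[X7→φ2] = [36, 252, 108, 54]
r4 m[X7→φ3] = [103680, 75936, 742770, 474498]
r4 m[X7→φ4] = [69120, 170856, 165060, 79083]
r4 m[X7→φ7] = [34560, 97632, 247590, 52722]
r5 m[φ0→X15] = [121, 152, 141, 69]
r5 m[φ0→X0] = [3677112, 2712348, 3896208, 3344292]
r5 m[φ1→X15] = [122, 83, 81, 99]
r5 m[φ1→X1] = [3537432, 4157190, 4075110, 3624858]
r5 m[φ2→X15] = [1908, 1530, 1638, 1098]
r5 m[φ2→X7] = [158727, 73008, 353524, 210808]
r5 m[φ3→X7] = [2, 9, 2, 1]
r5 m[φ4→X7] = [3, 4, 9, 6]
r5 m[φ5→X0] = [8, 4, 6, 3]
r5 m[φ6→X1] = [5, 9, 1, 4]
r5 m[φ7→X7] = [6, 7, 6, 9]
r5 m[X15→φ0] = [232776, 126990, 132678, 108702]
r5 m[X15→φ1] = [230868, 232560, 230958, 75762]
r5 m[X15→φ2] = [14762, 12616, 11421, 6831]
r5 m[X0→φ0] = [8, 4, 6, 3]
r5 m[X0→φ5] = [8154, 6234, 9111, 7515]
r5 m[X1→φ1] = [5, 9, 1, 4]
r5 m[X1→φ6] = [7196, 8242, 8364, 7212]
r5 m[X7→φ2] = [36, 252, 108, 54]
r5 m[X7→φ3] = [103680, 75936, 742770, 474498]
r5 m[X7→φ4] = [69120, 170856, 165060, 79083]
r5 m[X7→φ7] = [34560, 97632, 247590, 52722]
r6 m[φ0→X15] = [121, 152, 141, 69]
r6 m[φ0→X0] = [3677112, 2712348, 3896208, 3344292]
r6 m[φ1→X15] = [122, 83, 81, 99]
r6 m[φ1→X1] = [3537432, 4157190, 4075110, 3624858]
r6 m[φ2→X15] = [1908, 1530, 1638, 1098]
r6 m[φ2→X7] = [158727, 73008, 353524, 210808]
r6 m[φ3→X7] = [2, 9, 2, 1]
r6 m[φ4→X7] = [3, 4, 9, 6]
r6 m[φ5→X0] = [8, 4, 6, 3]
r6 m[φ6→X1] = [5, 9, 1, 4]
r6 m[φ7→X7] = [6, 7, 6, 9]
r6 m[X15→φ0] = [232776, 126990, 132678, 108702]
r6 m[X15→φ1] = [230868, 232560, 230958, 75762]
r6 m[X15→φ2] = [14762, 12616, 11421, 6831]
r6 m[X0→φ0] = [8, 4, 6, 3]
r6 m[X0→φ5] = [3677112, 2712348, 3896208, 3344292]
r6 m[X1→φ1] = [5, 9, 1, 4]
r6 m[X1→φ6] = [3537432, 4157190, 4075110, 3624858]
r6 m[X7→φ2] = [36, 252, 108, 54]
r6 m[X7→φ3] = [2857086, 2044224, 19090296, 11383632]
r6 m[X7→φ4] = [1904724, 4599504, 4242288, 1897272]
r6 m[X7→φ7] = [952362, 2628288, 6363432, 1264848]
r7 m[φ0→X15] = [121, 152, 141, 69]
r7 m[φ0→X0] = [3677112, 2712348, 3896208, 3344292]
r7 m[φ1→X15] = [122, 83, 81, 99]
r7 m[φ1→X1] = [3537432, 4157190, 4075110, 3624858]
r7 m[φ2→X15] = [1908, 1530, 1638, 1098]
r7 m[φ2→X7] = [158727, 73008, 353524, 210808]
r7 m[φ3→X7] = [2, 9, 2, 1]
r7 m[φ4→X7] = [3, 4, 9, 6]
r7 m[φ5→X0] = [8, 4, 6, 3]
r7 m[φ6→X1] = [5, 9, 1, 4]
r7 m[φ7→X7] = [6, 7, 6, 9]
r7 m[X15→φ0] = [232776, 126990, 132678, 108702]
r7 m[X15→φ1] = [230868, 232560, 230958, 75762]
r7 m[X15→φ2] = [14762, 12616, 11421, 6831]
r7 m[X0→φ0] = [8, 4, 6, 3]
r7 m[X0→φ5] = [3677112, 2712348, 3896208, 3344292]
r7 m[X1→φ1] = [5, 9, 1, 4]
r7 m[X1→φ6] = [3537432, 4157190, 4075110, 3624858]
r7 m[X7→φ2] = [36, 252, 108, 54]
r7 m[X7→φ3] = [2857086, 2044224, 19090296, 11383632]
r7 m[X7→φ4] = [1904724, 4599504, 4242288, 1897272]
r7 m[X7→φ7] = [952362, 2628288, 6363432, 1264848]
fixed point reached at round 7
b[X0] = ⊗ incoming = [29416896, 10849392, 23377248, 10032876]

b[X0] = [29416896, 10849392, 23377248, 10032876]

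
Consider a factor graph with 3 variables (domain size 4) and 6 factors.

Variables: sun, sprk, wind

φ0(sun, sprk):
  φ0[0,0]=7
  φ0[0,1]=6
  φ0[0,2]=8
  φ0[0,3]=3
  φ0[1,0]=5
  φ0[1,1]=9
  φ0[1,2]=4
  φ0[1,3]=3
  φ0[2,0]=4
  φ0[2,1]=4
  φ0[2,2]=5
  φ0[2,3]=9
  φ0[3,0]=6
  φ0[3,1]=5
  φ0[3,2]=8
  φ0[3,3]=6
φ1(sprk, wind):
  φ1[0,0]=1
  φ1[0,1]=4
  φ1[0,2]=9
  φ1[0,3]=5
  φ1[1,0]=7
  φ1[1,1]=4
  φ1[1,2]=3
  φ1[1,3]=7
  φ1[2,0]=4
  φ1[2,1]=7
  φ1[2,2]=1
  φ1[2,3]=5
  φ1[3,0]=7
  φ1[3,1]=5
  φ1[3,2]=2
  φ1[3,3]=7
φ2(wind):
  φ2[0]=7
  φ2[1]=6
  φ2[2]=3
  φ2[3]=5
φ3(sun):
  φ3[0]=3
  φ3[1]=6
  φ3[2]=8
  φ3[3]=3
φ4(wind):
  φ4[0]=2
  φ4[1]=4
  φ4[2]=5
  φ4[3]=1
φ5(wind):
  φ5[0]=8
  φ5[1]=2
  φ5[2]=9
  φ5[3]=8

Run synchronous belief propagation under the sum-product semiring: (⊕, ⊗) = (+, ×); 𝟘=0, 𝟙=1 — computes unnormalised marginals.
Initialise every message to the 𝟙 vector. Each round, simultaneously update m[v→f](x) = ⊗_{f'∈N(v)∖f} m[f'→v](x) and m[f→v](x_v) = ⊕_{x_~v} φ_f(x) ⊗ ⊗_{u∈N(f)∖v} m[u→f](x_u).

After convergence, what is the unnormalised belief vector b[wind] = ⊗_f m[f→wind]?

b[wind] = [246512, 107952, 217620, 108680]

init: all messages = 𝟙 over 4 values
r1 m[φ0→sun] = [24, 21, 22, 25]
r1 m[φ0→sprk] = [22, 24, 25, 21]
r1 m[φ1→sprk] = [19, 21, 17, 21]
r1 m[φ1→wind] = [19, 20, 15, 24]
r1 m[φ2→wind] = [7, 6, 3, 5]
r1 m[φ3→sun] = [3, 6, 8, 3]
r1 m[φ4→wind] = [2, 4, 5, 1]
r1 m[φ5→wind] = [8, 2, 9, 8]
r1 m[sun→φ0] = [1, 1, 1, 1]
r1 m[sun→φ3] = [1, 1, 1, 1]
r1 m[sprk→φ0] = [1, 1, 1, 1]
r1 m[sprk→φ1] = [1, 1, 1, 1]
r1 m[wind→φ1] = [1, 1, 1, 1]
r1 m[wind→φ2] = [1, 1, 1, 1]
r1 m[wind→φ4] = [1, 1, 1, 1]
r1 m[wind→φ5] = [1, 1, 1, 1]
r2 m[φ0→sun] = [24, 21, 22, 25]
r2 m[φ0→sprk] = [22, 24, 25, 21]
r2 m[φ1→sprk] = [19, 21, 17, 21]
r2 m[φ1→wind] = [19, 20, 15, 24]
r2 m[φ2→wind] = [7, 6, 3, 5]
r2 m[φ3→sun] = [3, 6, 8, 3]
r2 m[φ4→wind] = [2, 4, 5, 1]
r2 m[φ5→wind] = [8, 2, 9, 8]
r2 m[sun→φ0] = [3, 6, 8, 3]
r2 m[sun→φ3] = [24, 21, 22, 25]
r2 m[sprk→φ0] = [19, 21, 17, 21]
r2 m[sprk→φ1] = [22, 24, 25, 21]
r2 m[wind→φ1] = [112, 48, 135, 40]
r2 m[wind→φ2] = [304, 160, 675, 192]
r2 m[wind→φ4] = [1064, 240, 405, 960]
r2 m[wind→φ5] = [266, 480, 225, 120]
r3 m[φ0→sun] = [458, 415, 434, 481]
r3 m[φ0→sprk] = [101, 119, 112, 117]
r3 m[φ1→sprk] = [1719, 1661, 1119, 1574]
r3 m[φ1→wind] = [437, 464, 337, 550]
r3 m[φ2→wind] = [7, 6, 3, 5]
r3 m[φ3→sun] = [3, 6, 8, 3]
r3 m[φ4→wind] = [2, 4, 5, 1]
r3 m[φ5→wind] = [8, 2, 9, 8]
r3 m[sun→φ0] = [3, 6, 8, 3]
r3 m[sun→φ3] = [24, 21, 22, 25]
r3 m[sprk→φ0] = [19, 21, 17, 21]
r3 m[sprk→φ1] = [22, 24, 25, 21]
r3 m[wind→φ1] = [112, 48, 135, 40]
r3 m[wind→φ2] = [304, 160, 675, 192]
r3 m[wind→φ4] = [1064, 240, 405, 960]
r3 m[wind→φ5] = [266, 480, 225, 120]
r4 m[φ0→sun] = [458, 415, 434, 481]
r4 m[φ0→sprk] = [101, 119, 112, 117]
r4 m[φ1→sprk] = [1719, 1661, 1119, 1574]
r4 m[φ1→wind] = [437, 464, 337, 550]
r4 m[φ2→wind] = [7, 6, 3, 5]
r4 m[φ3→sun] = [3, 6, 8, 3]
r4 m[φ4→wind] = [2, 4, 5, 1]
r4 m[φ5→wind] = [8, 2, 9, 8]
r4 m[sun→φ0] = [3, 6, 8, 3]
r4 m[sun→φ3] = [458, 415, 434, 481]
r4 m[sprk→φ0] = [1719, 1661, 1119, 1574]
r4 m[sprk→φ1] = [101, 119, 112, 117]
r4 m[wind→φ1] = [112, 48, 135, 40]
r4 m[wind→φ2] = [6992, 3712, 15165, 4400]
r4 m[wind→φ4] = [24472, 5568, 9099, 22000]
r4 m[wind→φ5] = [6118, 11136, 5055, 2750]
r5 m[φ0→sun] = [35673, 32742, 33281, 37015]
r5 m[φ0→sprk] = [101, 119, 112, 117]
r5 m[φ1→sprk] = [1719, 1661, 1119, 1574]
r5 m[φ1→wind] = [2201, 2249, 1612, 2717]
r5 m[φ2→wind] = [7, 6, 3, 5]
r5 m[φ3→sun] = [3, 6, 8, 3]
r5 m[φ4→wind] = [2, 4, 5, 1]
r5 m[φ5→wind] = [8, 2, 9, 8]
r5 m[sun→φ0] = [3, 6, 8, 3]
r5 m[sun→φ3] = [458, 415, 434, 481]
r5 m[sprk→φ0] = [1719, 1661, 1119, 1574]
r5 m[sprk→φ1] = [101, 119, 112, 117]
r5 m[wind→φ1] = [112, 48, 135, 40]
r5 m[wind→φ2] = [6992, 3712, 15165, 4400]
r5 m[wind→φ4] = [24472, 5568, 9099, 22000]
r5 m[wind→φ5] = [6118, 11136, 5055, 2750]
r6 m[φ0→sun] = [35673, 32742, 33281, 37015]
r6 m[φ0→sprk] = [101, 119, 112, 117]
r6 m[φ1→sprk] = [1719, 1661, 1119, 1574]
r6 m[φ1→wind] = [2201, 2249, 1612, 2717]
r6 m[φ2→wind] = [7, 6, 3, 5]
r6 m[φ3→sun] = [3, 6, 8, 3]
r6 m[φ4→wind] = [2, 4, 5, 1]
r6 m[φ5→wind] = [8, 2, 9, 8]
r6 m[sun→φ0] = [3, 6, 8, 3]
r6 m[sun→φ3] = [35673, 32742, 33281, 37015]
r6 m[sprk→φ0] = [1719, 1661, 1119, 1574]
r6 m[sprk→φ1] = [101, 119, 112, 117]
r6 m[wind→φ1] = [112, 48, 135, 40]
r6 m[wind→φ2] = [35216, 17992, 72540, 21736]
r6 m[wind→φ4] = [123256, 26988, 43524, 108680]
r6 m[wind→φ5] = [30814, 53976, 24180, 13585]
r7 m[φ0→sun] = [35673, 32742, 33281, 37015]
r7 m[φ0→sprk] = [101, 119, 112, 117]
r7 m[φ1→sprk] = [1719, 1661, 1119, 1574]
r7 m[φ1→wind] = [2201, 2249, 1612, 2717]
r7 m[φ2→wind] = [7, 6, 3, 5]
r7 m[φ3→sun] = [3, 6, 8, 3]
r7 m[φ4→wind] = [2, 4, 5, 1]
r7 m[φ5→wind] = [8, 2, 9, 8]
r7 m[sun→φ0] = [3, 6, 8, 3]
r7 m[sun→φ3] = [35673, 32742, 33281, 37015]
r7 m[sprk→φ0] = [1719, 1661, 1119, 1574]
r7 m[sprk→φ1] = [101, 119, 112, 117]
r7 m[wind→φ1] = [112, 48, 135, 40]
r7 m[wind→φ2] = [35216, 17992, 72540, 21736]
r7 m[wind→φ4] = [123256, 26988, 43524, 108680]
r7 m[wind→φ5] = [30814, 53976, 24180, 13585]
fixed point reached at round 7
b[wind] = ⊗ incoming = [246512, 107952, 217620, 108680]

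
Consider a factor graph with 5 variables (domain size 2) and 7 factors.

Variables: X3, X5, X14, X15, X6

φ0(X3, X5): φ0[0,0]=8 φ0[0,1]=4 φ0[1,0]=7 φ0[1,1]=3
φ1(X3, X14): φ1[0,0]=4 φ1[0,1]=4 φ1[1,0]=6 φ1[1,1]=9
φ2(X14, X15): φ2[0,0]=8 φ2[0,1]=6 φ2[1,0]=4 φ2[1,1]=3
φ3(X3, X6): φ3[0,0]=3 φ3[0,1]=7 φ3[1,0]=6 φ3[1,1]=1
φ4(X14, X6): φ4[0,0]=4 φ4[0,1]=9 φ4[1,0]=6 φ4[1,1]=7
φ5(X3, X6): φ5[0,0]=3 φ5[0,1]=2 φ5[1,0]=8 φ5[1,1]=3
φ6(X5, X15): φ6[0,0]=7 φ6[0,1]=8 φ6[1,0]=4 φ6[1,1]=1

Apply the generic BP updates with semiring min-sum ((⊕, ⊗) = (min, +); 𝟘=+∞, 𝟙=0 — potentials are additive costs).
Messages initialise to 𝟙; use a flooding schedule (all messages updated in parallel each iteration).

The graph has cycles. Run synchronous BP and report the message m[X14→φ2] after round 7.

init: all messages = 𝟙 over 2 values
r1 m[φ0→X3] = [4, 3]
r1 m[φ0→X5] = [7, 3]
r1 m[φ1→X3] = [4, 6]
r1 m[φ1→X14] = [4, 4]
r1 m[φ2→X14] = [6, 3]
r1 m[φ2→X15] = [4, 3]
r1 m[φ3→X3] = [3, 1]
r1 m[φ3→X6] = [3, 1]
r1 m[φ4→X14] = [4, 6]
r1 m[φ4→X6] = [4, 7]
r1 m[φ5→X3] = [2, 3]
r1 m[φ5→X6] = [3, 2]
r1 m[φ6→X5] = [7, 1]
r1 m[φ6→X15] = [4, 1]
r1 m[X3→φ0] = [0, 0]
r1 m[X3→φ1] = [0, 0]
r1 m[X3→φ3] = [0, 0]
r1 m[X3→φ5] = [0, 0]
r1 m[X5→φ0] = [0, 0]
r1 m[X5→φ6] = [0, 0]
r1 m[X14→φ1] = [0, 0]
r1 m[X14→φ2] = [0, 0]
r1 m[X14→φ4] = [0, 0]
r1 m[X15→φ2] = [0, 0]
r1 m[X15→φ6] = [0, 0]
r1 m[X6→φ3] = [0, 0]
r1 m[X6→φ4] = [0, 0]
r1 m[X6→φ5] = [0, 0]
r2 m[φ0→X3] = [4, 3]
r2 m[φ0→X5] = [7, 3]
r2 m[φ1→X3] = [4, 6]
r2 m[φ1→X14] = [4, 4]
r2 m[φ2→X14] = [6, 3]
r2 m[φ2→X15] = [4, 3]
r2 m[φ3→X3] = [3, 1]
r2 m[φ3→X6] = [3, 1]
r2 m[φ4→X14] = [4, 6]
r2 m[φ4→X6] = [4, 7]
r2 m[φ5→X3] = [2, 3]
r2 m[φ5→X6] = [3, 2]
r2 m[φ6→X5] = [7, 1]
r2 m[φ6→X15] = [4, 1]
r2 m[X3→φ0] = [9, 10]
r2 m[X3→φ1] = [9, 7]
r2 m[X3→φ3] = [10, 12]
r2 m[X3→φ5] = [11, 10]
r2 m[X5→φ0] = [7, 1]
r2 m[X5→φ6] = [7, 3]
r2 m[X14→φ1] = [10, 9]
r2 m[X14→φ2] = [8, 10]
r2 m[X14→φ4] = [10, 7]
r2 m[X15→φ2] = [4, 1]
r2 m[X15→φ6] = [4, 3]
r2 m[X6→φ3] = [7, 9]
r2 m[X6→φ4] = [6, 3]
r2 m[X6→φ5] = [7, 8]
r3 m[φ0→X3] = [5, 4]
r3 m[φ0→X5] = [17, 13]
r3 m[φ1→X3] = [13, 16]
r3 m[φ1→X14] = [13, 13]
r3 m[φ2→X14] = [7, 4]
r3 m[φ2→X15] = [14, 13]
r3 m[φ3→X3] = [10, 10]
r3 m[φ3→X6] = [13, 13]
r3 m[φ4→X14] = [10, 10]
r3 m[φ4→X6] = [13, 14]
r3 m[φ5→X3] = [10, 11]
r3 m[φ5→X6] = [14, 13]
r3 m[φ6→X5] = [11, 4]
r3 m[φ6→X15] = [7, 4]
r3 m[X3→φ0] = [9, 10]
r3 m[X3→φ1] = [9, 7]
r3 m[X3→φ3] = [10, 12]
r3 m[X3→φ5] = [11, 10]
r3 m[X5→φ0] = [7, 1]
r3 m[X5→φ6] = [7, 3]
r3 m[X14→φ1] = [10, 9]
r3 m[X14→φ2] = [8, 10]
r3 m[X14→φ4] = [10, 7]
r3 m[X15→φ2] = [4, 1]
r3 m[X15→φ6] = [4, 3]
r3 m[X6→φ3] = [7, 9]
r3 m[X6→φ4] = [6, 3]
r3 m[X6→φ5] = [7, 8]
r4 m[φ0→X3] = [5, 4]
r4 m[φ0→X5] = [17, 13]
r4 m[φ1→X3] = [13, 16]
r4 m[φ1→X14] = [13, 13]
r4 m[φ2→X14] = [7, 4]
r4 m[φ2→X15] = [14, 13]
r4 m[φ3→X3] = [10, 10]
r4 m[φ3→X6] = [13, 13]
r4 m[φ4→X14] = [10, 10]
r4 m[φ4→X6] = [13, 14]
r4 m[φ5→X3] = [10, 11]
r4 m[φ5→X6] = [14, 13]
r4 m[φ6→X5] = [11, 4]
r4 m[φ6→X15] = [7, 4]
r4 m[X3→φ0] = [33, 37]
r4 m[X3→φ1] = [25, 25]
r4 m[X3→φ3] = [28, 31]
r4 m[X3→φ5] = [28, 30]
r4 m[X5→φ0] = [11, 4]
r4 m[X5→φ6] = [17, 13]
r4 m[X14→φ1] = [17, 14]
r4 m[X14→φ2] = [23, 23]
r4 m[X14→φ4] = [20, 17]
r4 m[X15→φ2] = [7, 4]
r4 m[X15→φ6] = [14, 13]
r4 m[X6→φ3] = [27, 27]
r4 m[X6→φ4] = [27, 26]
r4 m[X6→φ5] = [26, 27]
r5 m[φ0→X3] = [8, 7]
r5 m[φ0→X5] = [41, 37]
r5 m[φ1→X3] = [18, 23]
r5 m[φ1→X14] = [29, 29]
r5 m[φ2→X14] = [10, 7]
r5 m[φ2→X15] = [27, 26]
r5 m[φ3→X3] = [30, 28]
r5 m[φ3→X6] = [31, 32]
r5 m[φ4→X14] = [31, 33]
r5 m[φ4→X6] = [23, 24]
r5 m[φ5→X3] = [29, 30]
r5 m[φ5→X6] = [31, 30]
r5 m[φ6→X5] = [21, 14]
r5 m[φ6→X15] = [17, 14]
r5 m[X3→φ0] = [33, 37]
r5 m[X3→φ1] = [25, 25]
r5 m[X3→φ3] = [28, 31]
r5 m[X3→φ5] = [28, 30]
r5 m[X5→φ0] = [11, 4]
r5 m[X5→φ6] = [17, 13]
r5 m[X14→φ1] = [17, 14]
r5 m[X14→φ2] = [23, 23]
r5 m[X14→φ4] = [20, 17]
r5 m[X15→φ2] = [7, 4]
r5 m[X15→φ6] = [14, 13]
r5 m[X6→φ3] = [27, 27]
r5 m[X6→φ4] = [27, 26]
r5 m[X6→φ5] = [26, 27]
r6 m[φ0→X3] = [8, 7]
r6 m[φ0→X5] = [41, 37]
r6 m[φ1→X3] = [18, 23]
r6 m[φ1→X14] = [29, 29]
r6 m[φ2→X14] = [10, 7]
r6 m[φ2→X15] = [27, 26]
r6 m[φ3→X3] = [30, 28]
r6 m[φ3→X6] = [31, 32]
r6 m[φ4→X14] = [31, 33]
r6 m[φ4→X6] = [23, 24]
r6 m[φ5→X3] = [29, 30]
r6 m[φ5→X6] = [31, 30]
r6 m[φ6→X5] = [21, 14]
r6 m[φ6→X15] = [17, 14]
r6 m[X3→φ0] = [77, 81]
r6 m[X3→φ1] = [67, 65]
r6 m[X3→φ3] = [55, 60]
r6 m[X3→φ5] = [56, 58]
r6 m[X5→φ0] = [21, 14]
r6 m[X5→φ6] = [41, 37]
r6 m[X14→φ1] = [41, 40]
r6 m[X14→φ2] = [60, 62]
r6 m[X14→φ4] = [39, 36]
r6 m[X15→φ2] = [17, 14]
r6 m[X15→φ6] = [27, 26]
r6 m[X6→φ3] = [54, 54]
r6 m[X6→φ4] = [62, 62]
r6 m[X6→φ5] = [54, 56]
r7 m[φ0→X3] = [18, 17]
r7 m[φ0→X5] = [85, 81]
r7 m[φ1→X3] = [44, 47]
r7 m[φ1→X14] = [71, 71]
r7 m[φ2→X14] = [20, 17]
r7 m[φ2→X15] = [66, 65]
r7 m[φ3→X3] = [57, 55]
r7 m[φ3→X6] = [58, 61]
r7 m[φ4→X14] = [66, 68]
r7 m[φ4→X6] = [42, 43]
r7 m[φ5→X3] = [57, 59]
r7 m[φ5→X6] = [59, 58]
r7 m[φ6→X5] = [34, 27]
r7 m[φ6→X15] = [41, 38]
r7 m[X3→φ0] = [77, 81]
r7 m[X3→φ1] = [67, 65]
r7 m[X3→φ3] = [55, 60]
r7 m[X3→φ5] = [56, 58]
r7 m[X5→φ0] = [21, 14]
r7 m[X5→φ6] = [41, 37]
r7 m[X14→φ1] = [41, 40]
r7 m[X14→φ2] = [60, 62]
r7 m[X14→φ4] = [39, 36]
r7 m[X15→φ2] = [17, 14]
r7 m[X15→φ6] = [27, 26]
r7 m[X6→φ3] = [54, 54]
r7 m[X6→φ4] = [62, 62]
r7 m[X6→φ5] = [54, 56]

message @ round 7 = [60, 62]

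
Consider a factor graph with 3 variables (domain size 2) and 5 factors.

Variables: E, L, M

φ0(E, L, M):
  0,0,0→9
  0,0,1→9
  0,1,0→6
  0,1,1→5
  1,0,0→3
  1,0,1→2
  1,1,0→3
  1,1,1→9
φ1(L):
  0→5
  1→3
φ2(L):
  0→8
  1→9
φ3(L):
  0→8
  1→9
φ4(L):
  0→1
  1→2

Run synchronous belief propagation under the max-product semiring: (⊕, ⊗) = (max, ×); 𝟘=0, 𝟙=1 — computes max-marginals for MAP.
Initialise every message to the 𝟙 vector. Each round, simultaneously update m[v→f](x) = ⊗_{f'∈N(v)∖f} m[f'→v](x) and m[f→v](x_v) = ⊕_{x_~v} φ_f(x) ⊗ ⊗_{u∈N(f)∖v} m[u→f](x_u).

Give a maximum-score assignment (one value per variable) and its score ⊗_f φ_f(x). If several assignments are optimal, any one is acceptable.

assignment: (E=1, L=1, M=1); score = 4374

init: all messages = 𝟙 over 2 values
r1 m[φ0→E] = [9, 9]
r1 m[φ0→L] = [9, 9]
r1 m[φ0→M] = [9, 9]
r1 m[φ1→L] = [5, 3]
r1 m[φ2→L] = [8, 9]
r1 m[φ3→L] = [8, 9]
r1 m[φ4→L] = [1, 2]
r1 m[E→φ0] = [1, 1]
r1 m[L→φ0] = [1, 1]
r1 m[L→φ1] = [1, 1]
r1 m[L→φ2] = [1, 1]
r1 m[L→φ3] = [1, 1]
r1 m[L→φ4] = [1, 1]
r1 m[M→φ0] = [1, 1]
r2 m[φ0→E] = [9, 9]
r2 m[φ0→L] = [9, 9]
r2 m[φ0→M] = [9, 9]
r2 m[φ1→L] = [5, 3]
r2 m[φ2→L] = [8, 9]
r2 m[φ3→L] = [8, 9]
r2 m[φ4→L] = [1, 2]
r2 m[E→φ0] = [1, 1]
r2 m[L→φ0] = [320, 486]
r2 m[L→φ1] = [576, 1458]
r2 m[L→φ2] = [360, 486]
r2 m[L→φ3] = [360, 486]
r2 m[L→φ4] = [2880, 2187]
r2 m[M→φ0] = [1, 1]
r3 m[φ0→E] = [2916, 4374]
r3 m[φ0→L] = [9, 9]
r3 m[φ0→M] = [2916, 4374]
r3 m[φ1→L] = [5, 3]
r3 m[φ2→L] = [8, 9]
r3 m[φ3→L] = [8, 9]
r3 m[φ4→L] = [1, 2]
r3 m[E→φ0] = [1, 1]
r3 m[L→φ0] = [320, 486]
r3 m[L→φ1] = [576, 1458]
r3 m[L→φ2] = [360, 486]
r3 m[L→φ3] = [360, 486]
r3 m[L→φ4] = [2880, 2187]
r3 m[M→φ0] = [1, 1]
r4 m[φ0→E] = [2916, 4374]
r4 m[φ0→L] = [9, 9]
r4 m[φ0→M] = [2916, 4374]
r4 m[φ1→L] = [5, 3]
r4 m[φ2→L] = [8, 9]
r4 m[φ3→L] = [8, 9]
r4 m[φ4→L] = [1, 2]
r4 m[E→φ0] = [1, 1]
r4 m[L→φ0] = [320, 486]
r4 m[L→φ1] = [576, 1458]
r4 m[L→φ2] = [360, 486]
r4 m[L→φ3] = [360, 486]
r4 m[L→φ4] = [2880, 2187]
r4 m[M→φ0] = [1, 1]
fixed point reached at round 4
traceback from E: (E=1, L=1, M=1), score=4374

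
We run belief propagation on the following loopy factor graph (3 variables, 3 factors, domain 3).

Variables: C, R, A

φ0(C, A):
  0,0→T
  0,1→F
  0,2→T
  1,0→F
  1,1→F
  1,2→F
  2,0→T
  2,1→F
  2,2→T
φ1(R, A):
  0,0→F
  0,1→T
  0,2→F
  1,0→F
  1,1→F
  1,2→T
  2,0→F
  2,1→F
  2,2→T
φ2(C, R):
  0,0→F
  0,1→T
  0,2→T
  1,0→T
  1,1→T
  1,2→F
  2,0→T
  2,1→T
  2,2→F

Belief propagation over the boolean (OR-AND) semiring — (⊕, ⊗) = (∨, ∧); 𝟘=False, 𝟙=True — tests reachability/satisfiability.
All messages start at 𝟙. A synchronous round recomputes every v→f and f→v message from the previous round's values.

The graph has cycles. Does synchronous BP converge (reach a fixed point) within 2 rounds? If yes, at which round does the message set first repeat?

NOT CONVERGED within 2 rounds

init: all messages = 𝟙 over 3 values
r1 m[φ0→C] = [T, F, T]
r1 m[φ0→A] = [T, F, T]
r1 m[φ1→R] = [T, T, T]
r1 m[φ1→A] = [F, T, T]
r1 m[φ2→C] = [T, T, T]
r1 m[φ2→R] = [T, T, T]
r1 m[C→φ0] = [T, T, T]
r1 m[C→φ2] = [T, T, T]
r1 m[R→φ1] = [T, T, T]
r1 m[R→φ2] = [T, T, T]
r1 m[A→φ0] = [T, T, T]
r1 m[A→φ1] = [T, T, T]
r2 m[φ0→C] = [T, F, T]
r2 m[φ0→A] = [T, F, T]
r2 m[φ1→R] = [T, T, T]
r2 m[φ1→A] = [F, T, T]
r2 m[φ2→C] = [T, T, T]
r2 m[φ2→R] = [T, T, T]
r2 m[C→φ0] = [T, T, T]
r2 m[C→φ2] = [T, F, T]
r2 m[R→φ1] = [T, T, T]
r2 m[R→φ2] = [T, T, T]
r2 m[A→φ0] = [F, T, T]
r2 m[A→φ1] = [T, F, T]
no fixed point within 2 rounds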